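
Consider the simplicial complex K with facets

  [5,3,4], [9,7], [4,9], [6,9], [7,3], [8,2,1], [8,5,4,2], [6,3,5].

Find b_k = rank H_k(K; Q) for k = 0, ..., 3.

Order the vertices as 1 < 2 < 3 < 4 < 5 < 6 < 7 < 8 < 9. Listing each simplex with vertices in this order, K has dimension 3 with simplices:

  0-simplices (9): [1], [2], [3], [4], [5], [6], [7], [8], [9]
  1-simplices (16): [1,2], [1,8], [2,4], [2,5], [2,8], [3,4], [3,5], [3,6], [3,7], [4,5], [4,8], [4,9], [5,6], [5,8], [6,9], [7,9]
  2-simplices (7): [1,2,8], [2,4,5], [2,4,8], [2,5,8], [3,4,5], [3,5,6], [4,5,8]
  3-simplices (1): [2,4,5,8]

so the chain groups are C_0 ≅ Z^9, C_1 ≅ Z^16, C_2 ≅ Z^7, C_3 ≅ Z^1.

∂_1: C_1 → C_0 maps an edge to its endpoints' difference, ∂[p,q] = q − p. For instance
  ∂[4,8] = [8] − [4].
As a 9×16 matrix over Z this has rank 8, with invariant factors (1,1,1,1,1,1,1,1).

Boundary ∂_2: C_2 → C_1 sends each 2-simplex [p,q,r] to [q,r] − [p,r] + [p,q]. For instance
  ∂[2,4,8] = [4,8] − [2,8] + [2,4],
  ∂[3,4,5] = [4,5] − [3,5] + [3,4].
The resulting 16×7 matrix has rank 6, and its Smith normal form has invariant factors (1,1,1,1,1,1).

Boundary ∂_3: C_3 → C_2 sends each 3-simplex σ to the alternating sum Σ_i (−1)^i (σ with its i-th vertex removed). For instance
  ∂[2,4,5,8] = [4,5,8] − [2,5,8] + [2,4,8] − [2,4,5].
As a 7×1 matrix over Z this has rank 1, with invariant factors (1).

From H_k ≅ ker(∂_k) / im(∂_{k+1}) we obtain:

  H_0: rank C_0 − rank ∂_1 = 9 − 8 = 1, and the invariant factors of ∂_1 are all 1, so H_0 ≅ Z.
  H_1: rank ker ∂_1 − rank ∂_2 = (16 − 8) − 6 = 2, and the invariant factors of ∂_2 are all 1, so H_1 ≅ Z^2.
  H_2: rank ker ∂_2 − rank ∂_3 = (7 − 6) − 1 = 0, and the invariant factors of ∂_3 are all 1, so H_2 ≅ 0.
  H_3: rank ker ∂_3 − rank ∂_4 = (1 − 1) − 0 = 0, and there is no ∂_4, so H_3 ≅ 0.

As a check, the Euler characteristic is 9 − 16 + 7 − 1 = -1, which agrees with 1 − 2 + 0 − 0 = -1.

Hence the Betti numbers are b_0 = 1, b_1 = 2, b_2 = 0, b_3 = 0.

b_0 = 1, b_1 = 2, b_2 = 0, b_3 = 0.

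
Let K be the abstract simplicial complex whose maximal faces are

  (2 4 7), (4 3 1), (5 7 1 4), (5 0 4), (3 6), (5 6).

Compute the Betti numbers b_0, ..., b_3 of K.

Take the total order 0 < 1 < 2 < 3 < 4 < 5 < 6 < 7 on the vertex set. Then K (dimension 3) consists of the simplices:

  0-simplices (8): [0], [1], [2], [3], [4], [5], [6], [7]
  1-simplices (14): [0,4], [0,5], [1,3], [1,4], [1,5], [1,7], [2,4], [2,7], [3,4], [3,6], [4,5], [4,7], [5,6], [5,7]
  2-simplices (7): [0,4,5], [1,3,4], [1,4,5], [1,4,7], [1,5,7], [2,4,7], [4,5,7]
  3-simplices (1): [1,4,5,7]

giving chain groups C_0 ≅ Z^8, C_1 ≅ Z^14, C_2 ≅ Z^7, C_3 ≅ Z^1.

Boundary ∂_1: C_1 → C_0 is given by ∂[p,q] = [q] − [p]. For instance
  ∂[5,6] = [6] − [5].
This gives a 8×14 integer matrix of rank 7; reducing to Smith normal form yields diagonal entries (1,1,1,1,1,1,1).

Boundary ∂_2: C_2 → C_1 maps a triangle to the signed sum of its edges. For instance
  ∂[1,4,5] = [4,5] − [1,5] + [1,4],
  ∂[1,5,7] = [5,7] − [1,7] + [1,5].
The resulting 14×7 matrix has rank 6, and its Smith normal form has invariant factors (1,1,1,1,1,1).

Boundary ∂_3: C_3 → C_2 sends each 3-simplex σ to the alternating sum Σ_i (−1)^i (σ with its i-th vertex removed). For instance
  ∂[1,4,5,7] = [4,5,7] − [1,5,7] + [1,4,7] − [1,4,5].
The 7×1 boundary matrix has rank 1 and Smith normal form diag(1).

Now H_k = ker ∂_k / im ∂_{k+1}, so:

  H_0: rank C_0 − rank ∂_1 = 8 − 7 = 1, and the invariant factors of ∂_1 are all 1, so H_0 = Z.
  H_1: rank ker ∂_1 − rank ∂_2 = (14 − 7) − 6 = 1, and the invariant factors of ∂_2 are all 1, so H_1 = Z.
  H_2: rank ker ∂_2 − rank ∂_3 = (7 − 6) − 1 = 0, and the invariant factors of ∂_3 are all 1, so H_2 = 0.
  H_3: rank ker ∂_3 − rank ∂_4 = (1 − 1) − 0 = 0, and there is no ∂_4, so H_3 = 0.

As a check, the Euler characteristic is 8 − 14 + 7 − 1 = 0, which agrees with 1 − 1 + 0 − 0 = 0.

Hence the Betti numbers are b_0 = 1, b_1 = 1, b_2 = 0, b_3 = 0.

b_0 = 1, b_1 = 1, b_2 = 0, b_3 = 0.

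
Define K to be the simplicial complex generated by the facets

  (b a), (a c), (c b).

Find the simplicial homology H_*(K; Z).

K has 3 vertices, 3 edges.
rank ∂_0 = 0, rank ∂_1 = 2 ⇒ b_0 = 3 − 0 − 2 = 1; all invariant factors of ∂_1 are 1 so no torsion. So H_0 = Z.
rank ∂_1 = 2, rank ∂_2 = 0 ⇒ b_1 = 3 − 2 − 0 = 1. So H_1 = Z.

H_0 ≅ Z,  H_1 ≅ Z.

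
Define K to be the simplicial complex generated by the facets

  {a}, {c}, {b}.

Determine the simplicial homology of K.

Fix the vertex order a < b < c and write every simplex with vertices in increasing order. Then dim K = 0 and the simplices of K are:

  0-simplices (3): a, b, c

giving chain groups C_0 ≅ Z^3.

Computing H_k = (kernel of ∂_k) / (image of ∂_{k+1}):

  H_0: rank C_0 − rank ∂_1 = 3 − 0 = 3, and there is no ∂_1, so H_0 ≅ Z^3.

(K is a triangulation of a set of 3 points.)

H_0 = Z^3.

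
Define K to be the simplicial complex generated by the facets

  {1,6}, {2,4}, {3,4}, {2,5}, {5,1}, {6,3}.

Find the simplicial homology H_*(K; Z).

H_0 ≅ Z,  H_1 ≅ Z.

Take the total order 1 < 2 < 3 < 4 < 5 < 6 on the vertex set. Then K (dimension 1) consists of the simplices:

  0-simplices (6): [1], [2], [3], [4], [5], [6]
  1-simplices (6): [1,5], [1,6], [2,4], [2,5], [3,4], [3,6]

giving chain groups C_0 ≅ Z^6, C_1 ≅ Z^6.

∂_1: C_1 → C_0 sends each edge [p,q] (with p < q) to q − p. For instance
  ∂[2,4] = [4] − [2].
This gives a 6×6 integer matrix of rank 5; reducing to Smith normal form yields diagonal entries (1,1,1,1,1).

Reading off H_k = ker ∂_k / im ∂_{k+1}:

  H_0: rank C_0 − rank ∂_1 = 6 − 5 = 1, and the invariant factors of ∂_1 are all 1, so H_0 = Z.
  H_1: rank ker ∂_1 − rank ∂_2 = (6 − 5) − 0 = 1, and there is no ∂_2, so H_1 = Z.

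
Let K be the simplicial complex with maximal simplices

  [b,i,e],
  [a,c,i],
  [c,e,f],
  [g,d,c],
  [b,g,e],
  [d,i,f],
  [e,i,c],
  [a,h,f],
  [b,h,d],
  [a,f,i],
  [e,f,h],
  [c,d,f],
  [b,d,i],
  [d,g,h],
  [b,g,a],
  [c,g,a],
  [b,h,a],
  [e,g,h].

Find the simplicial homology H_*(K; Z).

H_0 ≅ Z,  H_1 ≅ Z ⊕ Z/2Z,  H_2 = 0.

Order the vertices as a < b < c < d < e < f < g < h < i. Listing each simplex with vertices in this order, K has dimension 2 with simplices:

  0-simplices (9): a, b, c, d, e, f, g, h, i
  1-simplices (27): ab, ac, af, ag, ah, ai, bd, be, bg, bh, bi, cd, ce, cf, cg, ci, df, dg, dh, di, ef, eg, eh, ei, fh, fi, gh
  2-simplices (18): abg, abh, acg, aci, afh, afi, bdh, bdi, beg, bei, cdf, cdg, cef, cei, dfi, dgh, efh, egh

so the chain groups are C_0 ≅ Z^9, C_1 ≅ Z^27, C_2 ≅ Z^18.

The boundary map ∂_1: C_1 → C_0 sends each edge [p,q] (with p < q) to q − p.
As a 9×27 matrix over Z this has rank 8, with invariant factors (1,1,1,1,1,1,1,1).

The boundary map ∂_2: C_2 → C_1 maps a triangle to the signed sum of its edges. For instance
  ∂beg = eg − bg + be,
  ∂abg = bg − ag + ab.
As a 27×18 matrix over Z this has rank 18, with invariant factors (1,1,1,1,1,1,1,1,1,1,1,1,1,1,1,1,1,2).

From H_k ≅ ker(∂_k) / im(∂_{k+1}) we obtain:

  H_0: rank C_0 − rank ∂_1 = 9 − 8 = 1, and the invariant factors of ∂_1 are all 1, so H_0 ≅ Z.
  H_1: rank ker ∂_1 − rank ∂_2 = (27 − 8) − 18 = 1, and ∂_2 has invariant factor 2 > 1, so H_1 ≅ Z ⊕ Z/2Z.
  H_2: rank ker ∂_2 − rank ∂_3 = (18 − 18) − 0 = 0, and there is no ∂_3, so H_2 ≅ 0.

As a check, the Euler characteristic is 9 − 27 + 18 = 0, which agrees with 1 − 1 + 0 = 0.
(K is a triangulation of the Klein bottle.)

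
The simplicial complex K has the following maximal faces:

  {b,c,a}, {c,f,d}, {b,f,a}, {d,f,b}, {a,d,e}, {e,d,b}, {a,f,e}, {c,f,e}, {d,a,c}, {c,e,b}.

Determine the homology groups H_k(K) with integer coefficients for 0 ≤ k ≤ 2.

H_0 = Z,  H_1 = Z/2,  H_2 = 0.

Fix the vertex order a < b < c < d < e < f and write every simplex with vertices in increasing order. Then dim K = 2 and the simplices of K are:

  0-simplices (6): a, b, c, d, e, f
  1-simplices (15): ab, ac, ad, ae, af, bc, bd, be, bf, cd, ce, cf, de, df, ef
  2-simplices (10): abc, abf, acd, ade, aef, bce, bde, bdf, cdf, cef

giving chain groups C_0 ≅ Z^6, C_1 ≅ Z^15, C_2 ≅ Z^10.

Boundary ∂_1: C_1 → C_0 is given by ∂[p,q] = [q] − [p]. For instance
  ∂cf = f − c.
The resulting 6×15 matrix has rank 5, and its Smith normal form has invariant factors (1,1,1,1,1).

The boundary map ∂_2: C_2 → C_1 maps a triangle to the signed sum of its edges. For instance
  ∂abc = bc − ac + ab,
  ∂cdf = df − cf + cd.
This gives a 15×10 integer matrix of rank 10; reducing to Smith normal form yields diagonal entries (1,1,1,1,1,1,1,1,1,2).

Reading off H_k = ker ∂_k / im ∂_{k+1}:

  H_0: rank C_0 − rank ∂_1 = 6 − 5 = 1, and the invariant factors of ∂_1 are all 1, so H_0 = Z.
  H_1: rank ker ∂_1 − rank ∂_2 = (15 − 5) − 10 = 0, and ∂_2 has invariant factor 2 > 1, so H_1 = Z/2.
  H_2: rank ker ∂_2 − rank ∂_3 = (10 − 10) − 0 = 0, and there is no ∂_3, so H_2 = 0.

As a check, the Euler characteristic is 6 − 15 + 10 = 1, which agrees with 1 − 0 + 0 = 1.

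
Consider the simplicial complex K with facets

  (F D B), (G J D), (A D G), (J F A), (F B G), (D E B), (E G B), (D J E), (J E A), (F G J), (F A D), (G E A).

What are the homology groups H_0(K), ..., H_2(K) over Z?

H_0 = Z,  H_1 = Z/2,  H_2 = 0.

We work with the vertex ordering A < B < D < E < F < G < J. The simplices of K, each written with vertices in increasing order, are:

  0-simplices (7): A, B, D, E, F, G, J
  1-simplices (18): AD, AE, AF, AG, AJ, BD, BE, BF, BG, DE, DF, DG, DJ, EG, EJ, FG, FJ, GJ
  2-simplices (12): ADF, ADG, AEG, AEJ, AFJ, BDE, BDF, BEG, BFG, DEJ, DGJ, FGJ

so the chain groups are C_0 ≅ Z^7, C_1 ≅ Z^18, C_2 ≅ Z^12.

∂_1: C_1 → C_0 is given by ∂[p,q] = [q] − [p]. For instance
  ∂DJ = J − D.
As a 7×18 matrix over Z this has rank 6, with invariant factors (1,1,1,1,1,1).

∂_2: C_2 → C_1 acts by ∂[p,q,r] = [q,r] − [p,r] + [p,q]. For instance
  ∂BFG = FG − BG + BF,
  ∂ADF = DF − AF + AD.
The 18×12 boundary matrix has rank 12 and Smith normal form diag(1,1,1,1,1,1,1,1,1,1,1,2).

Reading off H_k = ker ∂_k / im ∂_{k+1}:

  H_0: rank C_0 − rank ∂_1 = 7 − 6 = 1, and the invariant factors of ∂_1 are all 1, so H_0 ≅ Z.
  H_1: rank ker ∂_1 − rank ∂_2 = (18 − 6) − 12 = 0, and ∂_2 has invariant factor 2 > 1, so H_1 ≅ Z/2.
  H_2: rank ker ∂_2 − rank ∂_3 = (12 − 12) − 0 = 0, and there is no ∂_3, so H_2 ≅ 0.

As a check, the Euler characteristic is 7 − 18 + 12 = 1, which agrees with 1 − 0 + 0 = 1.
(K is a triangulation of the real projective plane RP^2.)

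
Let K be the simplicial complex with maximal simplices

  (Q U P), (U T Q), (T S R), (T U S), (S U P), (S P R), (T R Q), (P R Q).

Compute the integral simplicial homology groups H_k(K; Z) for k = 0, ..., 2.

Order the vertices as P < Q < R < S < T < U. Listing each simplex with vertices in this order, K has dimension 2 with simplices:

  0-simplices (6): P, Q, R, S, T, U
  1-simplices (12): PQ, PR, PS, PU, QR, QT, QU, RS, RT, ST, SU, TU
  2-simplices (8): PQR, PQU, PRS, PSU, QRT, QTU, RST, STU

so the chain groups are C_0 ≅ Z^6, C_1 ≅ Z^12, C_2 ≅ Z^8.

∂_1: C_1 → C_0 maps an edge to its endpoints' difference, ∂[p,q] = q − p.
As a 6×12 matrix over Z this has rank 5, with invariant factors (1,1,1,1,1).

∂_2: C_2 → C_1 acts by ∂[p,q,r] = [q,r] − [p,r] + [p,q]. For instance
  ∂PQU = QU − PU + PQ,
  ∂QRT = RT − QT + QR.
The resulting 12×8 matrix has rank 7, and its Smith normal form has invariant factors (1,1,1,1,1,1,1).

Reading off H_k = ker ∂_k / im ∂_{k+1}:

  H_0: rank C_0 − rank ∂_1 = 6 − 5 = 1, and the invariant factors of ∂_1 are all 1, so H_0 ≅ Z.
  H_1: rank ker ∂_1 − rank ∂_2 = (12 − 5) − 7 = 0, and the invariant factors of ∂_2 are all 1, so H_1 ≅ 0.
  H_2: rank ker ∂_2 − rank ∂_3 = (8 − 7) − 0 = 1, and there is no ∂_3, so H_2 ≅ Z.

(K is a triangulation of the 2-sphere S^2.)

H_0 = Z,  H_1 = 0,  H_2 = Z.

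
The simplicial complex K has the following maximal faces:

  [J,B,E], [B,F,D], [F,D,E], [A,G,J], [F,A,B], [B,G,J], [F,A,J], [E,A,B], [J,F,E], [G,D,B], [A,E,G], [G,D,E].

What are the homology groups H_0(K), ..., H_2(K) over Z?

H_0 = Z,  H_1 = Z/2,  H_2 = 0.

We work with the vertex ordering A < B < D < E < F < G < J. The simplices of K, each written with vertices in increasing order, are:

  0-simplices (7): A, B, D, E, F, G, J
  1-simplices (18): AB, AE, AF, AG, AJ, BD, BE, BF, BG, BJ, DE, DF, DG, EF, EG, EJ, FJ, GJ
  2-simplices (12): ABE, ABF, AEG, AFJ, AGJ, BDF, BDG, BEJ, BGJ, DEF, DEG, EFJ

Hence C_0 ≅ Z^7, C_1 ≅ Z^18, C_2 ≅ Z^12.

∂_1: C_1 → C_0 is given by ∂[p,q] = [q] − [p].
As a 7×18 matrix over Z this has rank 6, with invariant factors (1,1,1,1,1,1).

Boundary ∂_2: C_2 → C_1 sends each 2-simplex [p,q,r] to [q,r] − [p,r] + [p,q]. For instance
  ∂BEJ = EJ − BJ + BE,
  ∂ABE = BE − AE + AB.
This gives a 18×12 integer matrix of rank 12; reducing to Smith normal form yields diagonal entries (1,1,1,1,1,1,1,1,1,1,1,2).

Now H_k = ker ∂_k / im ∂_{k+1}, so:

  H_0: rank C_0 − rank ∂_1 = 7 − 6 = 1, and the invariant factors of ∂_1 are all 1, so H_0 = Z.
  H_1: rank ker ∂_1 − rank ∂_2 = (18 − 6) − 12 = 0, and ∂_2 has invariant factor 2 > 1, so H_1 = Z/2.
  H_2: rank ker ∂_2 − rank ∂_3 = (12 − 12) − 0 = 0, and there is no ∂_3, so H_2 = 0.

As a check, the Euler characteristic is 7 − 18 + 12 = 1, which agrees with 1 − 0 + 0 = 1.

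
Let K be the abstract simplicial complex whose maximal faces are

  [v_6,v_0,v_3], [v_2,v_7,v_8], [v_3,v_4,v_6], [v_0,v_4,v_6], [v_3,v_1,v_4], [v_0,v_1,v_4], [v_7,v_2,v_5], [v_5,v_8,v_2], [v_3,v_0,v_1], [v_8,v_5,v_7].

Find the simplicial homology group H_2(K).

We work with the vertex ordering v_0 < v_1 < v_2 < v_3 < v_4 < v_5 < v_6 < v_7 < v_8. The simplices of K, each written with vertices in increasing order, are:

  0-simplices (9): [v_0], [v_1], [v_2], [v_3], [v_4], [v_5], [v_6], [v_7], [v_8]
  1-simplices (15): (15 of them)
  2-simplices (10): [v_0,v_1,v_3], [v_0,v_1,v_4], [v_0,v_3,v_6], [v_0,v_4,v_6], [v_1,v_3,v_4], [v_2,v_5,v_7], [v_2,v_5,v_8], [v_2,v_7,v_8], [v_3,v_4,v_6], [v_5,v_7,v_8]

Hence C_0 ≅ Z^9, C_1 ≅ Z^15, C_2 ≅ Z^10.

Boundary ∂_1: C_1 → C_0 maps an edge to its endpoints' difference, ∂[p,q] = q − p. For instance
  ∂[v_5,v_7] = [v_7] − [v_5].
This gives a 9×15 integer matrix of rank 7; reducing to Smith normal form yields diagonal entries (1,1,1,1,1,1,1).

Boundary ∂_2: C_2 → C_1 maps a triangle to the signed sum of its edges. For instance
  ∂[v_1,v_3,v_4] = [v_3,v_4] − [v_1,v_4] + [v_1,v_3],
  ∂[v_3,v_4,v_6] = [v_4,v_6] − [v_3,v_6] + [v_3,v_4].
This gives a 15×10 integer matrix of rank 8; reducing to Smith normal form yields diagonal entries (1,1,1,1,1,1,1,1).

Computing H_k = (kernel of ∂_k) / (image of ∂_{k+1}):

  H_2: rank ker ∂_2 − rank ∂_3 = (10 − 8) − 0 = 2, and there is no ∂_3, so H_2 ≅ Z^2.

H_2 = Z^2.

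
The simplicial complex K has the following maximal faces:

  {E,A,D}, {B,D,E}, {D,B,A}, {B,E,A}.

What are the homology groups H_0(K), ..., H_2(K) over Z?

H_0 = Z,  H_1 = 0,  H_2 = Z.

Order the vertices as A < B < D < E. Listing each simplex with vertices in this order, K has dimension 2 with simplices:

  0-simplices (4): A, B, D, E
  1-simplices (6): AB, AD, AE, BD, BE, DE
  2-simplices (4): ABD, ABE, ADE, BDE

Hence C_0 ≅ Z^4, C_1 ≅ Z^6, C_2 ≅ Z^4.

The boundary map ∂_1: C_1 → C_0 maps an edge to its endpoints' difference, ∂[p,q] = q − p.
As a 4×6 matrix over Z this has rank 3, with invariant factors (1,1,1).

∂_2: C_2 → C_1 maps a triangle to the signed sum of its edges. For instance
  ∂BDE = DE − BE + BD,
  ∂ADE = DE − AE + AD.
The resulting 6×4 matrix has rank 3, and its Smith normal form has invariant factors (1,1,1).

Now H_k = ker ∂_k / im ∂_{k+1}, so:

  H_0: rank C_0 − rank ∂_1 = 4 − 3 = 1, and the invariant factors of ∂_1 are all 1, so H_0 = Z.
  H_1: rank ker ∂_1 − rank ∂_2 = (6 − 3) − 3 = 0, and the invariant factors of ∂_2 are all 1, so H_1 = 0.
  H_2: rank ker ∂_2 − rank ∂_3 = (4 − 3) − 0 = 1, and there is no ∂_3, so H_2 = Z.

As a check, the Euler characteristic is 4 − 6 + 4 = 2, which agrees with 1 − 0 + 1 = 2.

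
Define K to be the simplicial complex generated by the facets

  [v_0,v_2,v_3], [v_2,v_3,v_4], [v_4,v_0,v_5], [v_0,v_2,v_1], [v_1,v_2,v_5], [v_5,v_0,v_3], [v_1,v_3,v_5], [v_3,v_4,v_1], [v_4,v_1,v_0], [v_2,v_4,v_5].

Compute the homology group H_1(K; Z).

H_1 ≅ Z_2.

Fix the vertex order v_0 < v_1 < v_2 < v_3 < v_4 < v_5 and write every simplex with vertices in increasing order. Then dim K = 2 and the simplices of K are:

  0-simplices (6): [v_0], [v_1], [v_2], [v_3], [v_4], [v_5]
  1-simplices (15): (15 of them)
  2-simplices (10): [v_0,v_1,v_2], [v_0,v_1,v_4], [v_0,v_2,v_3], [v_0,v_3,v_5], [v_0,v_4,v_5], [v_1,v_2,v_5], [v_1,v_3,v_4], [v_1,v_3,v_5], [v_2,v_3,v_4], [v_2,v_4,v_5]

giving chain groups C_0 ≅ Z^6, C_1 ≅ Z^15, C_2 ≅ Z^10.

∂_1: C_1 → C_0 sends each edge [p,q] (with p < q) to q − p.
The resulting 6×15 matrix has rank 5, and its Smith normal form has invariant factors (1,1,1,1,1).

∂_2: C_2 → C_1 acts by ∂[p,q,r] = [q,r] − [p,r] + [p,q]. For instance
  ∂[v_1,v_3,v_5] = [v_3,v_5] − [v_1,v_5] + [v_1,v_3],
  ∂[v_1,v_3,v_4] = [v_3,v_4] − [v_1,v_4] + [v_1,v_3].
The 15×10 boundary matrix has rank 10 and Smith normal form diag(1,1,1,1,1,1,1,1,1,2).

Reading off H_k = ker ∂_k / im ∂_{k+1}:

  H_1: rank ker ∂_1 − rank ∂_2 = (15 − 5) − 10 = 0, and ∂_2 has invariant factor 2 > 1, so H_1 = Z_2.

(K is a triangulation of the real projective plane RP^2.)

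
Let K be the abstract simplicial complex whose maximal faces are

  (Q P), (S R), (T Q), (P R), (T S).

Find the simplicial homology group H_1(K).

Fix the vertex order P < Q < R < S < T and write every simplex with vertices in increasing order. Then dim K = 1 and the simplices of K are:

  0-simplices (5): P, Q, R, S, T
  1-simplices (5): PQ, PR, QT, RS, ST

so the chain groups are C_0 ≅ Z^5, C_1 ≅ Z^5.

The boundary map ∂_1: C_1 → C_0 sends each edge [p,q] (with p < q) to q − p. For instance
  ∂QT = T − Q.
As a 5×5 matrix over Z this has rank 4, with invariant factors (1,1,1,1).

Reading off H_k = ker ∂_k / im ∂_{k+1}:

  H_1: rank ker ∂_1 − rank ∂_2 = (5 − 4) − 0 = 1, and there is no ∂_2, so H_1 = Z.

(K is a triangulation of the circle S^1.)

H_1 = Z.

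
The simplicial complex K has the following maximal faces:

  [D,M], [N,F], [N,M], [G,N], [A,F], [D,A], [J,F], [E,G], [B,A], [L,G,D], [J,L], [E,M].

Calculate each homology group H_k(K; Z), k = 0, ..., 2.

H_0 = Z,  H_1 = Z^4,  H_2 = 0.

We work with the vertex ordering A < B < D < E < F < G < J < L < M < N. The simplices of K, each written with vertices in increasing order, are:

  0-simplices (10): A, B, D, E, F, G, J, L, M, N
  1-simplices (14): AB, AD, AF, DG, DL, DM, EG, EM, FJ, FN, GL, GN, JL, MN
  2-simplices (1): DGL

giving chain groups C_0 ≅ Z^10, C_1 ≅ Z^14, C_2 ≅ Z^1.

∂_1: C_1 → C_0 sends each edge [p,q] (with p < q) to q − p.
This gives a 10×14 integer matrix of rank 9; reducing to Smith normal form yields diagonal entries (1,1,1,1,1,1,1,1,1).

∂_2: C_2 → C_1 sends each 2-simplex [p,q,r] to [q,r] − [p,r] + [p,q]. For instance
  ∂DGL = GL − DL + DG.
As a 14×1 matrix over Z this has rank 1, with invariant factors (1).

From H_k ≅ ker(∂_k) / im(∂_{k+1}) we obtain:

  H_0: rank C_0 − rank ∂_1 = 10 − 9 = 1, and the invariant factors of ∂_1 are all 1, so H_0 = Z.
  H_1: rank ker ∂_1 − rank ∂_2 = (14 − 9) − 1 = 4, and the invariant factors of ∂_2 are all 1, so H_1 = Z^4.
  H_2: rank ker ∂_2 − rank ∂_3 = (1 − 1) − 0 = 0, and there is no ∂_3, so H_2 = 0.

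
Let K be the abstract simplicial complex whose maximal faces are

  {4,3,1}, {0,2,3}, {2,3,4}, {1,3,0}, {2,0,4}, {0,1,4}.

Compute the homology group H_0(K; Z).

H_0 ≅ Z.

We work with the vertex ordering 0 < 1 < 2 < 3 < 4. The simplices of K, each written with vertices in increasing order, are:

  0-simplices (5): [0], [1], [2], [3], [4]
  1-simplices (9): [0,1], [0,2], [0,3], [0,4], [1,3], [1,4], [2,3], [2,4], [3,4]
  2-simplices (6): [0,1,3], [0,1,4], [0,2,3], [0,2,4], [1,3,4], [2,3,4]

so the chain groups are C_0 ≅ Z^5, C_1 ≅ Z^9, C_2 ≅ Z^6.

The boundary map ∂_1: C_1 → C_0 sends each edge [p,q] (with p < q) to q − p.
The resulting 5×9 matrix has rank 4, and its Smith normal form has invariant factors (1,1,1,1).

∂_2: C_2 → C_1 sends each 2-simplex [p,q,r] to [q,r] − [p,r] + [p,q]. For instance
  ∂[0,1,4] = [1,4] − [0,4] + [0,1],
  ∂[2,3,4] = [3,4] − [2,4] + [2,3].
As a 9×6 matrix over Z this has rank 5, with invariant factors (1,1,1,1,1).

From H_k ≅ ker(∂_k) / im(∂_{k+1}) we obtain:

  H_0: rank C_0 − rank ∂_1 = 5 − 4 = 1, and the invariant factors of ∂_1 are all 1, so H_0 ≅ Z.

(K is a triangulation of the 2-sphere S^2.)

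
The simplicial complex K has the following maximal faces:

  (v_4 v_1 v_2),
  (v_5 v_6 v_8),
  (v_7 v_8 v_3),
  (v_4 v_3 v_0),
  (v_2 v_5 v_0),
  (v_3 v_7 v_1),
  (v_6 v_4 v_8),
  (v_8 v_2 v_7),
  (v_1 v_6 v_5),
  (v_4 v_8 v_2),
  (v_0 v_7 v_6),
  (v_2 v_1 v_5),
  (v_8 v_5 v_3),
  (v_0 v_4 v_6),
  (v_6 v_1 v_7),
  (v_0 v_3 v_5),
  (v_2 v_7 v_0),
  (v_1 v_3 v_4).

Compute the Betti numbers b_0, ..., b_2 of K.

Order the vertices as v_0 < v_1 < v_2 < v_3 < v_4 < v_5 < v_6 < v_7 < v_8. Listing each simplex with vertices in this order, K has dimension 2 with simplices:

  0-simplices (9): [v_0], [v_1], [v_2], [v_3], [v_4], [v_5], [v_6], [v_7], [v_8]
  1-simplices (27): (27 of them)
  2-simplices (18): (18 of them)

giving chain groups C_0 ≅ Z^9, C_1 ≅ Z^27, C_2 ≅ Z^18.

The boundary map ∂_1: C_1 → C_0 sends each edge [p,q] (with p < q) to q − p. For instance
  ∂[v_6,v_8] = [v_8] − [v_6].
The resulting 9×27 matrix has rank 8, and its Smith normal form has invariant factors (1,1,1,1,1,1,1,1).

∂_2: C_2 → C_1 acts by ∂[p,q,r] = [q,r] − [p,r] + [p,q]. For instance
  ∂[v_0,v_3,v_4] = [v_3,v_4] − [v_0,v_4] + [v_0,v_3],
  ∂[v_1,v_3,v_4] = [v_3,v_4] − [v_1,v_4] + [v_1,v_3].
This gives a 27×18 integer matrix of rank 17; reducing to Smith normal form yields diagonal entries (1,1,1,1,1,1,1,1,1,1,1,1,1,1,1,1,1).

Now H_k = ker ∂_k / im ∂_{k+1}, so:

  H_0: rank C_0 − rank ∂_1 = 9 − 8 = 1, and the invariant factors of ∂_1 are all 1, so H_0 = Z.
  H_1: rank ker ∂_1 − rank ∂_2 = (27 − 8) − 17 = 2, and the invariant factors of ∂_2 are all 1, so H_1 = Z^2.
  H_2: rank ker ∂_2 − rank ∂_3 = (18 − 17) − 0 = 1, and there is no ∂_3, so H_2 = Z.

Hence the Betti numbers are b_0 = 1, b_1 = 2, b_2 = 1.

b_0 = 1, b_1 = 2, b_2 = 1.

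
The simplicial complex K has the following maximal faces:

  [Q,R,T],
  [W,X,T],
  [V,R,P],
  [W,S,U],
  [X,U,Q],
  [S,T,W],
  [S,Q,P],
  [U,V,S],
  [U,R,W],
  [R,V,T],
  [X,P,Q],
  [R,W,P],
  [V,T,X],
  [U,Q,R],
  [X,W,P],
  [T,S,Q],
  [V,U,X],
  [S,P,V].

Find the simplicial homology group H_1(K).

K has 9 vertices, 27 edges, 18 triangles.
rank ∂_1 = 8, rank ∂_2 = 17 ⇒ b_1 = 27 − 8 − 17 = 2; all invariant factors of ∂_2 are 1 so no torsion. So H_1 ≅ Z^2.

H_1 = Z^2.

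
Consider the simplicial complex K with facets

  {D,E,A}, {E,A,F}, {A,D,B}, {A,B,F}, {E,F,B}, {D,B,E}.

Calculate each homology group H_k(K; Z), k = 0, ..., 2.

H_0 = Z,  H_1 = 0,  H_2 = Z.

Order the vertices as A < B < D < E < F. Listing each simplex with vertices in this order, K has dimension 2 with simplices:

  0-simplices (5): A, B, D, E, F
  1-simplices (9): AB, AD, AE, AF, BD, BE, BF, DE, EF
  2-simplices (6): ABD, ABF, ADE, AEF, BDE, BEF

giving chain groups C_0 ≅ Z^5, C_1 ≅ Z^9, C_2 ≅ Z^6.

Boundary ∂_1: C_1 → C_0 is given by ∂[p,q] = [q] − [p]. For instance
  ∂AD = D − A.
This gives a 5×9 integer matrix of rank 4; reducing to Smith normal form yields diagonal entries (1,1,1,1).

The boundary map ∂_2: C_2 → C_1 acts by ∂[p,q,r] = [q,r] − [p,r] + [p,q]. For instance
  ∂ABD = BD − AD + AB,
  ∂ADE = DE − AE + AD.
The resulting 9×6 matrix has rank 5, and its Smith normal form has invariant factors (1,1,1,1,1).

Now H_k = ker ∂_k / im ∂_{k+1}, so:

  H_0: rank C_0 − rank ∂_1 = 5 − 4 = 1, and the invariant factors of ∂_1 are all 1, so H_0 ≅ Z.
  H_1: rank ker ∂_1 − rank ∂_2 = (9 − 4) − 5 = 0, and the invariant factors of ∂_2 are all 1, so H_1 ≅ 0.
  H_2: rank ker ∂_2 − rank ∂_3 = (6 − 5) − 0 = 1, and there is no ∂_3, so H_2 ≅ Z.

(K is a triangulation of the 2-sphere S^2.)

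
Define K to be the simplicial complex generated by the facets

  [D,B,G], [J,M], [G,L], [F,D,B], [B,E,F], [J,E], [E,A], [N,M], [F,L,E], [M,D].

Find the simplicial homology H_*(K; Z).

Take the total order A < B < D < E < F < G < J < L < M < N on the vertex set. Then K (dimension 2) consists of the simplices:

  0-simplices (10): A, B, D, E, F, G, J, L, M, N
  1-simplices (15): AE, BD, BE, BF, BG, DF, DG, DM, EF, EJ, EL, FL, GL, JM, MN
  2-simplices (4): BDF, BDG, BEF, EFL

so the chain groups are C_0 ≅ Z^10, C_1 ≅ Z^15, C_2 ≅ Z^4.

The boundary map ∂_1: C_1 → C_0 is given by ∂[p,q] = [q] − [p].
The resulting 10×15 matrix has rank 9, and its Smith normal form has invariant factors (1,1,1,1,1,1,1,1,1).

∂_2: C_2 → C_1 sends each 2-simplex [p,q,r] to [q,r] − [p,r] + [p,q]. For instance
  ∂EFL = FL − EL + EF,
  ∂BDG = DG − BG + BD.
The resulting 15×4 matrix has rank 4, and its Smith normal form has invariant factors (1,1,1,1).

Reading off H_k = ker ∂_k / im ∂_{k+1}:

  H_0: rank C_0 − rank ∂_1 = 10 − 9 = 1, and the invariant factors of ∂_1 are all 1, so H_0 = Z.
  H_1: rank ker ∂_1 − rank ∂_2 = (15 − 9) − 4 = 2, and the invariant factors of ∂_2 are all 1, so H_1 = Z^2.
  H_2: rank ker ∂_2 − rank ∂_3 = (4 − 4) − 0 = 0, and there is no ∂_3, so H_2 = 0.

H_0 = Z,  H_1 = Z^2,  H_2 = 0.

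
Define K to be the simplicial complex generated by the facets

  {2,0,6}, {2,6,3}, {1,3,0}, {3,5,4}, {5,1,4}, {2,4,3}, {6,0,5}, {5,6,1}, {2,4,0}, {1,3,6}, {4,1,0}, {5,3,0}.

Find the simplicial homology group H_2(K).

H_2 = 0.

Take the total order 0 < 1 < 2 < 3 < 4 < 5 < 6 on the vertex set. Then K (dimension 2) consists of the simplices:

  0-simplices (7): [0], [1], [2], [3], [4], [5], [6]
  1-simplices (18): [0,1], [0,2], [0,3], [0,4], [0,5], [0,6], [1,3], [1,4], [1,5], [1,6], [2,3], [2,4], [2,6], [3,4], [3,5], [3,6], [4,5], [5,6]
  2-simplices (12): [0,1,3], [0,1,4], [0,2,4], [0,2,6], [0,3,5], [0,5,6], [1,3,6], [1,4,5], [1,5,6], [2,3,4], [2,3,6], [3,4,5]

so the chain groups are C_0 ≅ Z^7, C_1 ≅ Z^18, C_2 ≅ Z^12.

∂_1: C_1 → C_0 sends each edge [p,q] (with p < q) to q − p. For instance
  ∂[2,3] = [3] − [2].
This gives a 7×18 integer matrix of rank 6; reducing to Smith normal form yields diagonal entries (1,1,1,1,1,1).

The boundary map ∂_2: C_2 → C_1 acts by ∂[p,q,r] = [q,r] − [p,r] + [p,q]. For instance
  ∂[0,2,6] = [2,6] − [0,6] + [0,2],
  ∂[0,2,4] = [2,4] − [0,4] + [0,2].
The resulting 18×12 matrix has rank 12, and its Smith normal form has invariant factors (1,1,1,1,1,1,1,1,1,1,1,2).

Computing H_k = (kernel of ∂_k) / (image of ∂_{k+1}):

  H_2: rank ker ∂_2 − rank ∂_3 = (12 − 12) − 0 = 0, and there is no ∂_3, so H_2 ≅ 0.

(K is a triangulation of the real projective plane RP^2.)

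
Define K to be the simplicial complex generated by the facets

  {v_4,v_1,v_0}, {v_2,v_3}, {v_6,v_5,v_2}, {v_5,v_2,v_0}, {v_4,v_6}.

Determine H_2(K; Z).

Fix the vertex order v_0 < v_1 < v_2 < v_3 < v_4 < v_5 < v_6 and write every simplex with vertices in increasing order. Then dim K = 2 and the simplices of K are:

  0-simplices (7): [v_0], [v_1], [v_2], [v_3], [v_4], [v_5], [v_6]
  1-simplices (10): [v_0,v_1], [v_0,v_2], [v_0,v_4], [v_0,v_5], [v_1,v_4], [v_2,v_3], [v_2,v_5], [v_2,v_6], [v_4,v_6], [v_5,v_6]
  2-simplices (3): [v_0,v_1,v_4], [v_0,v_2,v_5], [v_2,v_5,v_6]

Hence C_0 ≅ Z^7, C_1 ≅ Z^10, C_2 ≅ Z^3.

∂_1: C_1 → C_0 sends each edge [p,q] (with p < q) to q − p.
The 7×10 boundary matrix has rank 6 and Smith normal form diag(1,1,1,1,1,1).

The boundary map ∂_2: C_2 → C_1 maps a triangle to the signed sum of its edges. For instance
  ∂[v_2,v_5,v_6] = [v_5,v_6] − [v_2,v_6] + [v_2,v_5],
  ∂[v_0,v_1,v_4] = [v_1,v_4] − [v_0,v_4] + [v_0,v_1].
The 10×3 boundary matrix has rank 3 and Smith normal form diag(1,1,1).

From H_k ≅ ker(∂_k) / im(∂_{k+1}) we obtain:

  H_2: rank ker ∂_2 − rank ∂_3 = (3 − 3) − 0 = 0, and there is no ∂_3, so H_2 ≅ 0.

H_2 ≅ 0.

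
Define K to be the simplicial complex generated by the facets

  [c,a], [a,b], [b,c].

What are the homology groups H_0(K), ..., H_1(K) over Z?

H_0 ≅ Z,  H_1 ≅ Z.

We work with the vertex ordering a < b < c. The simplices of K, each written with vertices in increasing order, are:

  0-simplices (3): a, b, c
  1-simplices (3): ab, ac, bc

giving chain groups C_0 ≅ Z^3, C_1 ≅ Z^3.

∂_1: C_1 → C_0 is given by ∂[p,q] = [q] − [p].
The 3×3 boundary matrix has rank 2 and Smith normal form diag(1,1).

Computing H_k = (kernel of ∂_k) / (image of ∂_{k+1}):

  H_0: rank C_0 − rank ∂_1 = 3 − 2 = 1, and the invariant factors of ∂_1 are all 1, so H_0 ≅ Z.
  H_1: rank ker ∂_1 − rank ∂_2 = (3 − 2) − 0 = 1, and there is no ∂_2, so H_1 ≅ Z.

As a check, the Euler characteristic is 3 − 3 = 0, which agrees with 1 − 1 = 0.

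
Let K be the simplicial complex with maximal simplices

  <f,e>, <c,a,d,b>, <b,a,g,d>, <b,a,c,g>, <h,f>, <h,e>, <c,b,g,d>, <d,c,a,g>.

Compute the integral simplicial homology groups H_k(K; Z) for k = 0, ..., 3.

H_0 ≅ Z^2,  H_1 ≅ Z,  H_2 = 0,  H_3 ≅ Z.

We work with the vertex ordering a < b < c < d < e < f < g < h. The simplices of K, each written with vertices in increasing order, are:

  0-simplices (8): a, b, c, d, e, f, g, h
  1-simplices (13): ab, ac, ad, ag, bc, bd, bg, cd, cg, dg, ef, eh, fh
  2-simplices (10): abc, abd, abg, acd, acg, adg, bcd, bcg, bdg, cdg
  3-simplices (5): abcd, abcg, abdg, acdg, bcdg

Hence C_0 ≅ Z^8, C_1 ≅ Z^13, C_2 ≅ Z^10, C_3 ≅ Z^5.

The boundary map ∂_1: C_1 → C_0 sends each edge [p,q] (with p < q) to q − p.
This gives a 8×13 integer matrix of rank 6; reducing to Smith normal form yields diagonal entries (1,1,1,1,1,1).

Boundary ∂_2: C_2 → C_1 maps a triangle to the signed sum of its edges. For instance
  ∂adg = dg − ag + ad,
  ∂abc = bc − ac + ab.
The 13×10 boundary matrix has rank 6 and Smith normal form diag(1,1,1,1,1,1).

Boundary ∂_3: C_3 → C_2 sends each 3-simplex σ to the alternating sum Σ_i (−1)^i (σ with its i-th vertex removed). For instance
  ∂acdg = cdg − adg + acg − acd,
  ∂bcdg = cdg − bdg + bcg − bcd.
The 10×5 boundary matrix has rank 4 and Smith normal form diag(1,1,1,1).

Computing H_k = (kernel of ∂_k) / (image of ∂_{k+1}):

  H_0: rank C_0 − rank ∂_1 = 8 − 6 = 2, and the invariant factors of ∂_1 are all 1, so H_0 ≅ Z^2.
  H_1: rank ker ∂_1 − rank ∂_2 = (13 − 6) − 6 = 1, and the invariant factors of ∂_2 are all 1, so H_1 ≅ Z.
  H_2: rank ker ∂_2 − rank ∂_3 = (10 − 6) − 4 = 0, and the invariant factors of ∂_3 are all 1, so H_2 ≅ 0.
  H_3: rank ker ∂_3 − rank ∂_4 = (5 − 4) − 0 = 1, and there is no ∂_4, so H_3 ≅ Z.

As a check, the Euler characteristic is 8 − 13 + 10 − 5 = 0, which agrees with 2 − 1 + 0 − 1 = 0.
(K is a triangulation of the disjoint union of the circle S^1 and the 3-sphere S^3.)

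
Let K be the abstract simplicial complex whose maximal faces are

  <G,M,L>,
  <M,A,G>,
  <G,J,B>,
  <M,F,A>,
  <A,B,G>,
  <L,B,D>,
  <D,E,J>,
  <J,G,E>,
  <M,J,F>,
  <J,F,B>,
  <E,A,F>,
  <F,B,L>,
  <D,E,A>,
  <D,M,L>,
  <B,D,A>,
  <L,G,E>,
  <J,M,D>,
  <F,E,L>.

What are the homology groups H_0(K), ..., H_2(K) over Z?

H_0 ≅ Z,  H_1 ≅ Z^2,  H_2 ≅ Z.

We work with the vertex ordering A < B < D < E < F < G < J < L < M. The simplices of K, each written with vertices in increasing order, are:

  0-simplices (9): A, B, D, E, F, G, J, L, M
  1-simplices (27): AB, AD, AE, AF, AG, AM, BD, BF, BG, BJ, BL, DE, DJ, DL, DM, EF, EG, EJ, EL, FJ, FL, FM, GJ, GL, GM, JM, LM
  2-simplices (18): ABD, ABG, ADE, AEF, AFM, AGM, BDL, BFJ, BFL, BGJ, DEJ, DJM, DLM, EFL, EGJ, EGL, FJM, GLM

so the chain groups are C_0 ≅ Z^9, C_1 ≅ Z^27, C_2 ≅ Z^18.

∂_1: C_1 → C_0 maps an edge to its endpoints' difference, ∂[p,q] = q − p.
As a 9×27 matrix over Z this has rank 8, with invariant factors (1,1,1,1,1,1,1,1).

The boundary map ∂_2: C_2 → C_1 acts by ∂[p,q,r] = [q,r] − [p,r] + [p,q]. For instance
  ∂EGL = GL − EL + EG,
  ∂EFL = FL − EL + EF.
The 27×18 boundary matrix has rank 17 and Smith normal form diag(1,1,1,1,1,1,1,1,1,1,1,1,1,1,1,1,1).

Now H_k = ker ∂_k / im ∂_{k+1}, so:

  H_0: rank C_0 − rank ∂_1 = 9 − 8 = 1, and the invariant factors of ∂_1 are all 1, so H_0 ≅ Z.
  H_1: rank ker ∂_1 − rank ∂_2 = (27 − 8) − 17 = 2, and the invariant factors of ∂_2 are all 1, so H_1 ≅ Z^2.
  H_2: rank ker ∂_2 − rank ∂_3 = (18 − 17) − 0 = 1, and there is no ∂_3, so H_2 ≅ Z.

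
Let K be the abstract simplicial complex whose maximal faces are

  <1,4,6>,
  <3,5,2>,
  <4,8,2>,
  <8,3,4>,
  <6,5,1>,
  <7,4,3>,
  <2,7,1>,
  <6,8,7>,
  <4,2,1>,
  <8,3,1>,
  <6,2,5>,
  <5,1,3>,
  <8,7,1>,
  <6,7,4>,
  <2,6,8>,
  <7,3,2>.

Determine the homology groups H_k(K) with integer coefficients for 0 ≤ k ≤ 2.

H_0 ≅ Z,  H_1 ≅ Z^2,  H_2 ≅ Z.

Order the vertices as 1 < 2 < 3 < 4 < 5 < 6 < 7 < 8. Listing each simplex with vertices in this order, K has dimension 2 with simplices:

  0-simplices (8): [1], [2], [3], [4], [5], [6], [7], [8]
  1-simplices (24): (24 of them)
  2-simplices (16): [1,2,4], [1,2,7], [1,3,5], [1,3,8], [1,4,6], [1,5,6], [1,7,8], [2,3,5], [2,3,7], [2,4,8], [2,5,6], [2,6,8], [3,4,7], [3,4,8], [4,6,7], [6,7,8]

Hence C_0 ≅ Z^8, C_1 ≅ Z^24, C_2 ≅ Z^16.

∂_1: C_1 → C_0 maps an edge to its endpoints' difference, ∂[p,q] = q − p.
As a 8×24 matrix over Z this has rank 7, with invariant factors (1,1,1,1,1,1,1).

The boundary map ∂_2: C_2 → C_1 sends each 2-simplex [p,q,r] to [q,r] − [p,r] + [p,q]. For instance
  ∂[1,3,5] = [3,5] − [1,5] + [1,3],
  ∂[4,6,7] = [6,7] − [4,7] + [4,6].
The resulting 24×16 matrix has rank 15, and its Smith normal form has invariant factors (1,1,1,1,1,1,1,1,1,1,1,1,1,1,1).

Computing H_k = (kernel of ∂_k) / (image of ∂_{k+1}):

  H_0: rank C_0 − rank ∂_1 = 8 − 7 = 1, and the invariant factors of ∂_1 are all 1, so H_0 = Z.
  H_1: rank ker ∂_1 − rank ∂_2 = (24 − 7) − 15 = 2, and the invariant factors of ∂_2 are all 1, so H_1 = Z^2.
  H_2: rank ker ∂_2 − rank ∂_3 = (16 − 15) − 0 = 1, and there is no ∂_3, so H_2 = Z.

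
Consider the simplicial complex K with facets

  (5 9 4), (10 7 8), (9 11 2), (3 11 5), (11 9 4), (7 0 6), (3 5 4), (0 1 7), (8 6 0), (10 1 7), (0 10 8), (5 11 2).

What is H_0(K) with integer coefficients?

Fix the vertex order 0 < 1 < 2 < 3 < 4 < 5 < 6 < 7 < 8 < 9 < 10 < 11 and write every simplex with vertices in increasing order. Then dim K = 2 and the simplices of K are:

  0-simplices (12): [0], [1], [2], [3], [4], [5], [6], [7], [8], [9], [10], [11]
  1-simplices (24): (24 of them)
  2-simplices (12): [0,1,7], [0,6,7], [0,6,8], [0,8,10], [1,7,10], [2,5,11], [2,9,11], [3,4,5], [3,5,11], [4,5,9], [4,9,11], [7,8,10]

giving chain groups C_0 ≅ Z^12, C_1 ≅ Z^24, C_2 ≅ Z^12.

Boundary ∂_1: C_1 → C_0 sends each edge [p,q] (with p < q) to q − p. For instance
  ∂[0,10] = [10] − [0].
This gives a 12×24 integer matrix of rank 10; reducing to Smith normal form yields diagonal entries (1,1,1,1,1,1,1,1,1,1).

The boundary map ∂_2: C_2 → C_1 maps a triangle to the signed sum of its edges. For instance
  ∂[2,5,11] = [5,11] − [2,11] + [2,5],
  ∂[0,8,10] = [8,10] − [0,10] + [0,8].
The resulting 24×12 matrix has rank 12, and its Smith normal form has invariant factors (1,1,1,1,1,1,1,1,1,1,1,1).

Now H_k = ker ∂_k / im ∂_{k+1}, so:

  H_0: rank C_0 − rank ∂_1 = 12 − 10 = 2, and the invariant factors of ∂_1 are all 1, so H_0 = Z^2.

(K is a triangulation of the disjoint union of the cylinder S^1 x I and the cylinder S^1 x I.)

H_0 = Z^2.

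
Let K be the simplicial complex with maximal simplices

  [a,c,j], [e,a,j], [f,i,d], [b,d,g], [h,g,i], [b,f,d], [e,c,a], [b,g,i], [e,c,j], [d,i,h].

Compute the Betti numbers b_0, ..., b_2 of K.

b_0 = 2, b_1 = 1, b_2 = 1.

Take the total order a < b < c < d < e < f < g < h < i < j on the vertex set. Then K (dimension 2) consists of the simplices:

  0-simplices (10): a, b, c, d, e, f, g, h, i, j
  1-simplices (18): ac, ae, aj, bd, bf, bg, bi, ce, cj, df, dg, dh, di, ej, fi, gh, gi, hi
  2-simplices (10): ace, acj, aej, bdf, bdg, bgi, cej, dfi, dhi, ghi

giving chain groups C_0 ≅ Z^10, C_1 ≅ Z^18, C_2 ≅ Z^10.

∂_1: C_1 → C_0 sends each edge [p,q] (with p < q) to q − p. For instance
  ∂ce = e − c.
The resulting 10×18 matrix has rank 8, and its Smith normal form has invariant factors (1,1,1,1,1,1,1,1).

The boundary map ∂_2: C_2 → C_1 maps a triangle to the signed sum of its edges. For instance
  ∂bdf = df − bf + bd,
  ∂bdg = dg − bg + bd.
The 18×10 boundary matrix has rank 9 and Smith normal form diag(1,1,1,1,1,1,1,1,1).

Reading off H_k = ker ∂_k / im ∂_{k+1}:

  H_0: rank C_0 − rank ∂_1 = 10 − 8 = 2, and the invariant factors of ∂_1 are all 1, so H_0 ≅ Z^2.
  H_1: rank ker ∂_1 − rank ∂_2 = (18 − 8) − 9 = 1, and the invariant factors of ∂_2 are all 1, so H_1 ≅ Z.
  H_2: rank ker ∂_2 − rank ∂_3 = (10 − 9) − 0 = 1, and there is no ∂_3, so H_2 ≅ Z.

As a check, the Euler characteristic is 10 − 18 + 10 = 2, which agrees with 2 − 1 + 1 = 2.
(K is a triangulation of the disjoint union of the 2-sphere S^2 and the cylinder S^1 x I.)

Hence the Betti numbers are b_0 = 2, b_1 = 1, b_2 = 1.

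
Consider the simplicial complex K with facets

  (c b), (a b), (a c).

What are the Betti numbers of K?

Take the total order a < b < c on the vertex set. Then K (dimension 1) consists of the simplices:

  0-simplices (3): a, b, c
  1-simplices (3): ab, ac, bc

Hence C_0 ≅ Z^3, C_1 ≅ Z^3.

Boundary ∂_1: C_1 → C_0 is given by ∂[p,q] = [q] − [p].
This gives a 3×3 integer matrix of rank 2; reducing to Smith normal form yields diagonal entries (1,1).

Reading off H_k = ker ∂_k / im ∂_{k+1}:

  H_0: rank C_0 − rank ∂_1 = 3 − 2 = 1, and the invariant factors of ∂_1 are all 1, so H_0 ≅ Z.
  H_1: rank ker ∂_1 − rank ∂_2 = (3 − 2) − 0 = 1, and there is no ∂_2, so H_1 ≅ Z.

Hence the Betti numbers are b_0 = 1, b_1 = 1.

b_0 = 1, b_1 = 1.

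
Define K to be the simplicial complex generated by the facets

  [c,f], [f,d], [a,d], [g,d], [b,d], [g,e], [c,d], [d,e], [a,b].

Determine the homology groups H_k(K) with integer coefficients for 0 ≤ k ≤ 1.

H_0 = Z,  H_1 = Z^3.

We work with the vertex ordering a < b < c < d < e < f < g. The simplices of K, each written with vertices in increasing order, are:

  0-simplices (7): a, b, c, d, e, f, g
  1-simplices (9): ab, ad, bd, cd, cf, de, df, dg, eg

so the chain groups are C_0 ≅ Z^7, C_1 ≅ Z^9.

Boundary ∂_1: C_1 → C_0 maps an edge to its endpoints' difference, ∂[p,q] = q − p.
The 7×9 boundary matrix has rank 6 and Smith normal form diag(1,1,1,1,1,1).

From H_k ≅ ker(∂_k) / im(∂_{k+1}) we obtain:

  H_0: rank C_0 − rank ∂_1 = 7 − 6 = 1, and the invariant factors of ∂_1 are all 1, so H_0 ≅ Z.
  H_1: rank ker ∂_1 − rank ∂_2 = (9 − 6) − 0 = 3, and there is no ∂_2, so H_1 ≅ Z^3.

As a check, the Euler characteristic is 7 − 9 = -2, which agrees with 1 − 3 = -2.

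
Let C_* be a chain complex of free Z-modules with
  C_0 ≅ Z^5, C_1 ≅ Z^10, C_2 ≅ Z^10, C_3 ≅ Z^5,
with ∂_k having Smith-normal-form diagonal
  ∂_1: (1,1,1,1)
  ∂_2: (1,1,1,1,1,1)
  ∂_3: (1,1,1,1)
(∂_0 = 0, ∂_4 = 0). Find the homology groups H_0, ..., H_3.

H_0 = Z,  H_1 = 0,  H_2 = 0,  H_3 = Z.

H_0: b_0 = 5 − 0 − 4 = 1; torsion from ∂_1 factors > 1: none. So H_0 = Z.
H_1: b_1 = 10 − 4 − 6 = 0; torsion from ∂_2 factors > 1: none. So H_1 = 0.
H_2: b_2 = 10 − 6 − 4 = 0; torsion from ∂_3 factors > 1: none. So H_2 = 0.
H_3: b_3 = 5 − 4 − 0 = 1; torsion from ∂_4 factors > 1: none. So H_3 = Z.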